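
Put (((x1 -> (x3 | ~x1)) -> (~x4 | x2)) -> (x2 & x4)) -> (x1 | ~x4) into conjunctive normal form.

(((x1 -> (x3 | ~x1)) -> (~x4 | x2)) -> (x2 & x4)) -> (x1 | ~x4)
⇔ ~(((x1 -> (x3 | ~x1)) -> (~x4 | x2)) -> (x2 & x4)) | x1 | ~x4   [eliminate ->]
⇔ ~(~((x1 -> (x3 | ~x1)) -> (~x4 | x2)) | (x2 & x4)) | x1 | ~x4   [eliminate ->]
⇔ ~(~(~(x1 -> (x3 | ~x1)) | ~x4 | x2) | (x2 & x4)) | x1 | ~x4   [eliminate ->]
⇔ ~(~(~(~x1 | x3 | ~x1) | ~x4 | x2) | (x2 & x4)) | x1 | ~x4   [eliminate ->]
⇔ (~~(~(~x1 | x3 | ~x1) | ~x4 | x2) & ~(x2 & x4)) | x1 | ~x4   [De Morgan]
⇔ ((~(~x1 | x3 | ~x1) | ~x4 | x2) & ~(x2 & x4)) | x1 | ~x4   [double negation]
⇔ (((~~x1 & ~x3 & ~~x1) | ~x4 | x2) & ~(x2 & x4)) | x1 | ~x4   [De Morgan]
⇔ (((x1 & ~x3 & ~~x1) | ~x4 | x2) & ~(x2 & x4)) | x1 | ~x4   [double negation]
⇔ (((x1 & ~x3 & x1) | ~x4 | x2) & ~(x2 & x4)) | x1 | ~x4   [double negation]
⇔ (((x1 & ~x3 & x1) | ~x4 | x2) & (~x2 | ~x4)) | x1 | ~x4   [De Morgan]
⇔ (x1 | ~x4 | x2 | x1 | ~x4) & (~x3 | ~x4 | x2 | x1 | ~x4) & (x1 | ~x4 | x2 | x1 | ~x4) & (~x2 | ~x4 | x1 | ~x4)   [distribute | over &]
⇔ (x1 | ~x4 | x2) & (~x2 | ~x4 | x1)   [simplify]

(x1 | ~x4 | x2) & (~x2 | ~x4 | x1)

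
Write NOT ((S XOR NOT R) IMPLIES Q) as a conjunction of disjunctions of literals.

(S OR NOT R) AND (NOT S OR R) AND NOT Q

NOT ((S XOR NOT R) IMPLIES Q)
⇔ NOT (NOT (S XOR NOT R) OR Q)   [eliminate IMPLIES]
⇔ NOT (NOT ((S OR NOT R) AND NOT (S AND NOT R)) OR Q)   [expand XOR]
⇔ NOT NOT ((S OR NOT R) AND NOT (S AND NOT R)) AND NOT Q   [De Morgan]
⇔ (S OR NOT R) AND NOT (S AND NOT R) AND NOT Q   [double negation]
⇔ (S OR NOT R) AND (NOT S OR NOT NOT R) AND NOT Q   [De Morgan]
⇔ (S OR NOT R) AND (NOT S OR R) AND NOT Q   [double negation]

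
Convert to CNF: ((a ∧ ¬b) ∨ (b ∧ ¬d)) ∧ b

((a ∧ ¬b) ∨ (b ∧ ¬d)) ∧ b
≡ (a ∨ b) ∧ (a ∨ ¬d) ∧ (¬b ∨ b) ∧ (¬b ∨ ¬d) ∧ b   — distribute ∨ over ∧
≡ (a ∨ ¬d) ∧ (¬b ∨ ¬d) ∧ b   — simplify

(a ∨ ¬d) ∧ (¬b ∨ ¬d) ∧ b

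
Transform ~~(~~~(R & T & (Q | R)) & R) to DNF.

~~(~~~(R & T & (Q | R)) & R)
≡ ~~~(R & T & (Q | R)) & R   [double negation]
≡ ~(R & T & (Q | R)) & R   [double negation]
≡ (~R | ~T | ~(Q | R)) & R   [De Morgan]
≡ (~R | ~T | (~Q & ~R)) & R   [De Morgan]
≡ (~R & R) | (~T & R) | (~Q & ~R & R)   [distribute & over |]
≡ ~T & R   [simplify]

~T & R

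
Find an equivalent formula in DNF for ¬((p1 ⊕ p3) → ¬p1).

p1 ∧ ¬p3

¬((p1 ⊕ p3) → ¬p1)
= ¬(¬(p1 ⊕ p3) ∨ ¬p1)
= ¬(¬((p1 ∧ ¬p3) ∨ (¬p1 ∧ p3)) ∨ ¬p1)
= ¬¬((p1 ∧ ¬p3) ∨ (¬p1 ∧ p3)) ∧ ¬¬p1
= ((p1 ∧ ¬p3) ∨ (¬p1 ∧ p3)) ∧ ¬¬p1
= ((p1 ∧ ¬p3) ∨ (¬p1 ∧ p3)) ∧ p1
= (p1 ∧ ¬p3 ∧ p1) ∨ (¬p1 ∧ p3 ∧ p1)
= p1 ∧ ¬p3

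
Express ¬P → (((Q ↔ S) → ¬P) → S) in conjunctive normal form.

P ∨ S

¬P → (((Q ↔ S) → ¬P) → S)
≡ ¬¬P ∨ (((Q ↔ S) → ¬P) → S)   (eliminate →)
≡ ¬¬P ∨ ¬((Q ↔ S) → ¬P) ∨ S   (eliminate →)
≡ ¬¬P ∨ ¬(¬(Q ↔ S) ∨ ¬P) ∨ S   (eliminate →)
≡ ¬¬P ∨ ¬(¬((Q → S) ∧ (S → Q)) ∨ ¬P) ∨ S   (eliminate ↔)
≡ ¬¬P ∨ ¬(¬((¬Q ∨ S) ∧ (S → Q)) ∨ ¬P) ∨ S   (eliminate →)
≡ ¬¬P ∨ ¬(¬((¬Q ∨ S) ∧ (¬S ∨ Q)) ∨ ¬P) ∨ S   (eliminate →)
≡ P ∨ ¬(¬((¬Q ∨ S) ∧ (¬S ∨ Q)) ∨ ¬P) ∨ S   (double negation)
≡ P ∨ (¬¬((¬Q ∨ S) ∧ (¬S ∨ Q)) ∧ ¬¬P) ∨ S   (De Morgan)
≡ P ∨ ((¬Q ∨ S) ∧ (¬S ∨ Q) ∧ ¬¬P) ∨ S   (double negation)
≡ P ∨ ((¬Q ∨ S) ∧ (¬S ∨ Q) ∧ P) ∨ S   (double negation)
≡ (P ∨ ¬Q ∨ S ∨ S) ∧ (P ∨ ¬S ∨ Q ∨ S) ∧ (P ∨ P ∨ S)   (distribute ∨ over ∧)
≡ P ∨ S   (simplify)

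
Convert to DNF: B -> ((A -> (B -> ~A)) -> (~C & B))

B -> ((A -> (B -> ~A)) -> (~C & B))
= ~B | ((A -> (B -> ~A)) -> (~C & B))   [eliminate ->]
= ~B | ~(A -> (B -> ~A)) | (~C & B)   [eliminate ->]
= ~B | ~(~A | (B -> ~A)) | (~C & B)   [eliminate ->]
= ~B | ~(~A | ~B | ~A) | (~C & B)   [eliminate ->]
= ~B | (~~A & ~~B & ~~A) | (~C & B)   [De Morgan]
= ~B | (A & ~~B & ~~A) | (~C & B)   [double negation]
= ~B | (A & B & ~~A) | (~C & B)   [double negation]
= ~B | (A & B & A) | (~C & B)   [double negation]
= ~B | (A & B) | (~C & B)   [simplify]

~B | (A & B) | (~C & B)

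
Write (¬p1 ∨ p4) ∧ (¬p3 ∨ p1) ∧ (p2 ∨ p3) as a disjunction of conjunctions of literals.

(¬p1 ∧ ¬p3 ∧ p2) ∨ (p4 ∧ ¬p3 ∧ p2) ∨ (p4 ∧ p1 ∧ p2) ∨ (p4 ∧ p1 ∧ p3)

(¬p1 ∨ p4) ∧ (¬p3 ∨ p1) ∧ (p2 ∨ p3)
≡ (¬p1 ∧ ¬p3 ∧ p2) ∨ (¬p1 ∧ ¬p3 ∧ p3) ∨ (¬p1 ∧ p1 ∧ p2) ∨ (¬p1 ∧ p1 ∧ p3) ∨ (p4 ∧ ¬p3 ∧ p2) ∨ (p4 ∧ ¬p3 ∧ p3) ∨ (p4 ∧ p1 ∧ p2) ∨ (p4 ∧ p1 ∧ p3)   — distribute ∧ over ∨
≡ (¬p1 ∧ ¬p3 ∧ p2) ∨ (p4 ∧ ¬p3 ∧ p2) ∨ (p4 ∧ p1 ∧ p2) ∨ (p4 ∧ p1 ∧ p3)   — simplify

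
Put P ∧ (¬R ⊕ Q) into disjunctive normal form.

(P ∧ ¬R ∧ ¬Q) ∨ (P ∧ R ∧ Q)

P ∧ (¬R ⊕ Q)
≡ P ∧ ((¬R ∧ ¬Q) ∨ (¬¬R ∧ Q))   — expand ⊕
≡ P ∧ ((¬R ∧ ¬Q) ∨ (R ∧ Q))   — double negation
≡ (P ∧ ¬R ∧ ¬Q) ∨ (P ∧ R ∧ Q)   — distribute ∧ over ∨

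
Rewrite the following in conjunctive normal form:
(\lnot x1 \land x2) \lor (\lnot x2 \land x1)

(\lnot x1 \lor \lnot x2) \land (x2 \lor x1)

(\lnot x1 \land x2) \lor (\lnot x2 \land x1)
= (\lnot x1 \lor \lnot x2) \land (\lnot x1 \lor x1) \land (x2 \lor \lnot x2) \land (x2 \lor x1)   (distribute \lor over \land)
= (\lnot x1 \lor \lnot x2) \land (x2 \lor x1)   (simplify)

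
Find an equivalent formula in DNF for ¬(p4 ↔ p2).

(p4 ∧ ¬p2) ∨ (p2 ∧ ¬p4)

¬(p4 ↔ p2)
≡ ¬((p4 → p2) ∧ (p2 → p4))
≡ ¬((¬p4 ∨ p2) ∧ (p2 → p4))
≡ ¬((¬p4 ∨ p2) ∧ (¬p2 ∨ p4))
≡ ¬(¬p4 ∨ p2) ∨ ¬(¬p2 ∨ p4)
≡ (¬¬p4 ∧ ¬p2) ∨ ¬(¬p2 ∨ p4)
≡ (p4 ∧ ¬p2) ∨ ¬(¬p2 ∨ p4)
≡ (p4 ∧ ¬p2) ∨ (¬¬p2 ∧ ¬p4)
≡ (p4 ∧ ¬p2) ∨ (p2 ∧ ¬p4)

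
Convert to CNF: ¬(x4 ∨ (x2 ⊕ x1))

¬x4 ∧ (¬x2 ∨ x1) ∧ (¬x1 ∨ x2)

¬(x4 ∨ (x2 ⊕ x1))
⇔ ¬(x4 ∨ ((x2 ∨ x1) ∧ ¬(x2 ∧ x1)))   [expand ⊕]
⇔ ¬x4 ∧ ¬((x2 ∨ x1) ∧ ¬(x2 ∧ x1))   [De Morgan]
⇔ ¬x4 ∧ (¬(x2 ∨ x1) ∨ ¬¬(x2 ∧ x1))   [De Morgan]
⇔ ¬x4 ∧ ((¬x2 ∧ ¬x1) ∨ ¬¬(x2 ∧ x1))   [De Morgan]
⇔ ¬x4 ∧ ((¬x2 ∧ ¬x1) ∨ (x2 ∧ x1))   [double negation]
⇔ ¬x4 ∧ (¬x2 ∨ x2) ∧ (¬x2 ∨ x1) ∧ (¬x1 ∨ x2) ∧ (¬x1 ∨ x1)   [distribute ∨ over ∧]
⇔ ¬x4 ∧ (¬x2 ∨ x1) ∧ (¬x1 ∨ x2)   [simplify]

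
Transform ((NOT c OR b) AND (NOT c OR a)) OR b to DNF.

NOT c OR b

((NOT c OR b) AND (NOT c OR a)) OR b
≡ (NOT c AND NOT c) OR (NOT c AND a) OR (b AND NOT c) OR (b AND a) OR b   [distribute AND over OR]
≡ NOT c OR b   [simplify]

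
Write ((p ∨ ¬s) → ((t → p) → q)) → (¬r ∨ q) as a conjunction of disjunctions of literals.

((p ∨ ¬s) → ((t → p) → q)) → (¬r ∨ q)
≡ ¬((p ∨ ¬s) → ((t → p) → q)) ∨ ¬r ∨ q   (eliminate →)
≡ ¬(¬(p ∨ ¬s) ∨ ((t → p) → q)) ∨ ¬r ∨ q   (eliminate →)
≡ ¬(¬(p ∨ ¬s) ∨ ¬(t → p) ∨ q) ∨ ¬r ∨ q   (eliminate →)
≡ ¬(¬(p ∨ ¬s) ∨ ¬(¬t ∨ p) ∨ q) ∨ ¬r ∨ q   (eliminate →)
≡ (¬¬(p ∨ ¬s) ∧ ¬¬(¬t ∨ p) ∧ ¬q) ∨ ¬r ∨ q   (De Morgan)
≡ ((p ∨ ¬s) ∧ ¬¬(¬t ∨ p) ∧ ¬q) ∨ ¬r ∨ q   (double negation)
≡ ((p ∨ ¬s) ∧ (¬t ∨ p) ∧ ¬q) ∨ ¬r ∨ q   (double negation)
≡ (p ∨ ¬s ∨ ¬r ∨ q) ∧ (¬t ∨ p ∨ ¬r ∨ q) ∧ (¬q ∨ ¬r ∨ q)   (distribute ∨ over ∧)
≡ (p ∨ ¬s ∨ ¬r ∨ q) ∧ (¬t ∨ p ∨ ¬r ∨ q)   (simplify)

(p ∨ ¬s ∨ ¬r ∨ q) ∧ (¬t ∨ p ∨ ¬r ∨ q)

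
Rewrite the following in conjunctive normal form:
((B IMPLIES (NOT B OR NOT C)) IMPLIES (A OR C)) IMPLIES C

NOT A OR C

((B IMPLIES (NOT B OR NOT C)) IMPLIES (A OR C)) IMPLIES C
≡ NOT ((B IMPLIES (NOT B OR NOT C)) IMPLIES (A OR C)) OR C   — eliminate IMPLIES
≡ NOT (NOT (B IMPLIES (NOT B OR NOT C)) OR A OR C) OR C   — eliminate IMPLIES
≡ NOT (NOT (NOT B OR NOT B OR NOT C) OR A OR C) OR C   — eliminate IMPLIES
≡ (NOT NOT (NOT B OR NOT B OR NOT C) AND NOT A AND NOT C) OR C   — De Morgan
≡ ((NOT B OR NOT B OR NOT C) AND NOT A AND NOT C) OR C   — double negation
≡ (NOT B OR NOT B OR NOT C OR C) AND (NOT A OR C) AND (NOT C OR C)   — distribute OR over AND
≡ NOT A OR C   — simplify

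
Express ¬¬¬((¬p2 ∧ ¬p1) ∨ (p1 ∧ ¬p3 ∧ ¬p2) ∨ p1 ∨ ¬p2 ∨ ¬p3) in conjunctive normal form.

¬¬¬((¬p2 ∧ ¬p1) ∨ (p1 ∧ ¬p3 ∧ ¬p2) ∨ p1 ∨ ¬p2 ∨ ¬p3)
⇔ ¬((¬p2 ∧ ¬p1) ∨ (p1 ∧ ¬p3 ∧ ¬p2) ∨ p1 ∨ ¬p2 ∨ ¬p3)   (double negation)
⇔ ¬(¬p2 ∧ ¬p1) ∧ ¬(p1 ∧ ¬p3 ∧ ¬p2) ∧ ¬p1 ∧ ¬¬p2 ∧ ¬¬p3   (De Morgan)
⇔ (¬¬p2 ∨ ¬¬p1) ∧ ¬(p1 ∧ ¬p3 ∧ ¬p2) ∧ ¬p1 ∧ ¬¬p2 ∧ ¬¬p3   (De Morgan)
⇔ (p2 ∨ ¬¬p1) ∧ ¬(p1 ∧ ¬p3 ∧ ¬p2) ∧ ¬p1 ∧ ¬¬p2 ∧ ¬¬p3   (double negation)
⇔ (p2 ∨ p1) ∧ ¬(p1 ∧ ¬p3 ∧ ¬p2) ∧ ¬p1 ∧ ¬¬p2 ∧ ¬¬p3   (double negation)
⇔ (p2 ∨ p1) ∧ (¬p1 ∨ ¬¬p3 ∨ ¬¬p2) ∧ ¬p1 ∧ ¬¬p2 ∧ ¬¬p3   (De Morgan)
⇔ (p2 ∨ p1) ∧ (¬p1 ∨ p3 ∨ ¬¬p2) ∧ ¬p1 ∧ ¬¬p2 ∧ ¬¬p3   (double negation)
⇔ (p2 ∨ p1) ∧ (¬p1 ∨ p3 ∨ p2) ∧ ¬p1 ∧ ¬¬p2 ∧ ¬¬p3   (double negation)
⇔ (p2 ∨ p1) ∧ (¬p1 ∨ p3 ∨ p2) ∧ ¬p1 ∧ p2 ∧ ¬¬p3   (double negation)
⇔ (p2 ∨ p1) ∧ (¬p1 ∨ p3 ∨ p2) ∧ ¬p1 ∧ p2 ∧ p3   (double negation)
⇔ ¬p1 ∧ p2 ∧ p3   (simplify)

¬p1 ∧ p2 ∧ p3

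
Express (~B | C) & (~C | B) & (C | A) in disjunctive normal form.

(~B | C) & (~C | B) & (C | A)
= (~B & ~C & C) | (~B & ~C & A) | (~B & B & C) | (~B & B & A) | (C & ~C & C) | (C & ~C & A) | (C & B & C) | (C & B & A)   (distribute & over |)
= (~B & ~C & A) | (C & B)   (simplify)

(~B & ~C & A) | (C & B)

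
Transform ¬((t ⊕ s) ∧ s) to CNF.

¬s ∨ t

¬((t ⊕ s) ∧ s)
≡ ¬((t ∨ s) ∧ ¬(t ∧ s) ∧ s)
≡ ¬(t ∨ s) ∨ ¬¬(t ∧ s) ∨ ¬s
≡ (¬t ∧ ¬s) ∨ ¬¬(t ∧ s) ∨ ¬s
≡ (¬t ∧ ¬s) ∨ (t ∧ s) ∨ ¬s
≡ (¬t ∨ t ∨ ¬s) ∧ (¬t ∨ s ∨ ¬s) ∧ (¬s ∨ t ∨ ¬s) ∧ (¬s ∨ s ∨ ¬s)
≡ ¬s ∨ t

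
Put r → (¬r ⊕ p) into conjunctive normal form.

¬r ∨ p

r → (¬r ⊕ p)
= ¬r ∨ (¬r ⊕ p)   [eliminate →]
= ¬r ∨ ((¬r ∨ p) ∧ ¬(¬r ∧ p))   [expand ⊕]
= ¬r ∨ ((¬r ∨ p) ∧ (¬¬r ∨ ¬p))   [De Morgan]
= ¬r ∨ ((¬r ∨ p) ∧ (r ∨ ¬p))   [double negation]
= (¬r ∨ ¬r ∨ p) ∧ (¬r ∨ r ∨ ¬p)   [distribute ∨ over ∧]
= ¬r ∨ p   [simplify]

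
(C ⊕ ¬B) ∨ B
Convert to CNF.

(C ⊕ ¬B) ∨ B
≡ ((C ∨ ¬B) ∧ ¬(C ∧ ¬B)) ∨ B   — expand ⊕
≡ ((C ∨ ¬B) ∧ (¬C ∨ ¬¬B)) ∨ B   — De Morgan
≡ ((C ∨ ¬B) ∧ (¬C ∨ B)) ∨ B   — double negation
≡ (C ∨ ¬B ∨ B) ∧ (¬C ∨ B ∨ B)   — distribute ∨ over ∧
≡ ¬C ∨ B   — simplify

¬C ∨ B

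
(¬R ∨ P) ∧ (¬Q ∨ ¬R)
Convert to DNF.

(¬R ∨ P) ∧ (¬Q ∨ ¬R)
= (¬R ∧ ¬Q) ∨ (¬R ∧ ¬R) ∨ (P ∧ ¬Q) ∨ (P ∧ ¬R)   [distribute ∧ over ∨]
= ¬R ∨ (P ∧ ¬Q)   [simplify]

¬R ∨ (P ∧ ¬Q)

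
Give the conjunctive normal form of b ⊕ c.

(b ∨ c) ∧ (¬b ∨ ¬c)

b ⊕ c
⇔ (b ∨ c) ∧ ¬(b ∧ c)   [expand ⊕]
⇔ (b ∨ c) ∧ (¬b ∨ ¬c)   [De Morgan]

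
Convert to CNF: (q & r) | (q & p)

q & (r | p)

(q & r) | (q & p)
≡ (q | q) & (q | p) & (r | q) & (r | p)   [distribute | over &]
≡ q & (r | p)   [simplify]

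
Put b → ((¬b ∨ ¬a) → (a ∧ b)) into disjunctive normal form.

¬b ∨ (b ∧ a)

b → ((¬b ∨ ¬a) → (a ∧ b))
⇔ ¬b ∨ ((¬b ∨ ¬a) → (a ∧ b))   [eliminate →]
⇔ ¬b ∨ ¬(¬b ∨ ¬a) ∨ (a ∧ b)   [eliminate →]
⇔ ¬b ∨ (¬¬b ∧ ¬¬a) ∨ (a ∧ b)   [De Morgan]
⇔ ¬b ∨ (b ∧ ¬¬a) ∨ (a ∧ b)   [double negation]
⇔ ¬b ∨ (b ∧ a) ∨ (a ∧ b)   [double negation]
⇔ ¬b ∨ (b ∧ a)   [simplify]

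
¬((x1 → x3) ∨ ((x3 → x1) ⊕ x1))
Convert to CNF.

¬((x1 → x3) ∨ ((x3 → x1) ⊕ x1))
= ¬(¬x1 ∨ x3 ∨ ((x3 → x1) ⊕ x1))   [eliminate →]
= ¬(¬x1 ∨ x3 ∨ (((x3 → x1) ∨ x1) ∧ ¬((x3 → x1) ∧ x1)))   [expand ⊕]
= ¬(¬x1 ∨ x3 ∨ ((¬x3 ∨ x1 ∨ x1) ∧ ¬((x3 → x1) ∧ x1)))   [eliminate →]
= ¬(¬x1 ∨ x3 ∨ ((¬x3 ∨ x1 ∨ x1) ∧ ¬((¬x3 ∨ x1) ∧ x1)))   [eliminate →]
= ¬¬x1 ∧ ¬x3 ∧ ¬((¬x3 ∨ x1 ∨ x1) ∧ ¬((¬x3 ∨ x1) ∧ x1))   [De Morgan]
= x1 ∧ ¬x3 ∧ ¬((¬x3 ∨ x1 ∨ x1) ∧ ¬((¬x3 ∨ x1) ∧ x1))   [double negation]
= x1 ∧ ¬x3 ∧ (¬(¬x3 ∨ x1 ∨ x1) ∨ ¬¬((¬x3 ∨ x1) ∧ x1))   [De Morgan]
= x1 ∧ ¬x3 ∧ ((¬¬x3 ∧ ¬x1 ∧ ¬x1) ∨ ¬¬((¬x3 ∨ x1) ∧ x1))   [De Morgan]
= x1 ∧ ¬x3 ∧ ((x3 ∧ ¬x1 ∧ ¬x1) ∨ ¬¬((¬x3 ∨ x1) ∧ x1))   [double negation]
= x1 ∧ ¬x3 ∧ ((x3 ∧ ¬x1 ∧ ¬x1) ∨ ((¬x3 ∨ x1) ∧ x1))   [double negation]
= x1 ∧ ¬x3 ∧ (x3 ∨ ¬x3 ∨ x1) ∧ (x3 ∨ x1) ∧ (¬x1 ∨ ¬x3 ∨ x1) ∧ (¬x1 ∨ x1) ∧ (¬x1 ∨ ¬x3 ∨ x1) ∧ (¬x1 ∨ x1)   [distribute ∨ over ∧]
= x1 ∧ ¬x3   [simplify]

x1 ∧ ¬x3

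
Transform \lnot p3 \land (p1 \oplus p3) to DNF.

\lnot p3 \land p1

\lnot p3 \land (p1 \oplus p3)
= \lnot p3 \land ((p1 \land \lnot p3) \lor (\lnot p1 \land p3))   [expand \oplus]
= (\lnot p3 \land p1 \land \lnot p3) \lor (\lnot p3 \land \lnot p1 \land p3)   [distribute \land over \lor]
= \lnot p3 \land p1   [simplify]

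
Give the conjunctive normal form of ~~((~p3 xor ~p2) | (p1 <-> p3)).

(~p3 | ~p2 | p1) & (p3 | p2 | ~p1)

~~((~p3 xor ~p2) | (p1 <-> p3))
⇔ ~~(((~p3 | ~p2) & ~(~p3 & ~p2)) | (p1 <-> p3))   [expand xor]
⇔ ~~(((~p3 | ~p2) & ~(~p3 & ~p2)) | ((p1 -> p3) & (p3 -> p1)))   [eliminate <->]
⇔ ~~(((~p3 | ~p2) & ~(~p3 & ~p2)) | ((~p1 | p3) & (p3 -> p1)))   [eliminate ->]
⇔ ~~(((~p3 | ~p2) & ~(~p3 & ~p2)) | ((~p1 | p3) & (~p3 | p1)))   [eliminate ->]
⇔ ((~p3 | ~p2) & ~(~p3 & ~p2)) | ((~p1 | p3) & (~p3 | p1))   [double negation]
⇔ ((~p3 | ~p2) & (~~p3 | ~~p2)) | ((~p1 | p3) & (~p3 | p1))   [De Morgan]
⇔ ((~p3 | ~p2) & (p3 | ~~p2)) | ((~p1 | p3) & (~p3 | p1))   [double negation]
⇔ ((~p3 | ~p2) & (p3 | p2)) | ((~p1 | p3) & (~p3 | p1))   [double negation]
⇔ (~p3 | ~p2 | ~p1 | p3) & (~p3 | ~p2 | ~p3 | p1) & (p3 | p2 | ~p1 | p3) & (p3 | p2 | ~p3 | p1)   [distribute | over &]
⇔ (~p3 | ~p2 | p1) & (p3 | p2 | ~p1)   [simplify]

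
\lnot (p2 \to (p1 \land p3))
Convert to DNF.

\lnot (p2 \to (p1 \land p3))
≡ \lnot (\lnot p2 \lor (p1 \land p3))   — eliminate \to
≡ \lnot \lnot p2 \land \lnot (p1 \land p3)   — De Morgan
≡ p2 \land \lnot (p1 \land p3)   — double negation
≡ p2 \land (\lnot p1 \lor \lnot p3)   — De Morgan
≡ (p2 \land \lnot p1) \lor (p2 \land \lnot p3)   — distribute \land over \lor

(p2 \land \lnot p1) \lor (p2 \land \lnot p3)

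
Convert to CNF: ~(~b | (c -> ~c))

b & c

~(~b | (c -> ~c))
⇔ ~(~b | ~c | ~c)
⇔ ~~b & ~~c & ~~c
⇔ b & ~~c & ~~c
⇔ b & c & ~~c
⇔ b & c & c
⇔ b & c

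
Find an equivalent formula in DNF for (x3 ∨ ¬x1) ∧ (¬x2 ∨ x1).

(x3 ∨ ¬x1) ∧ (¬x2 ∨ x1)
≡ (x3 ∧ ¬x2) ∨ (x3 ∧ x1) ∨ (¬x1 ∧ ¬x2) ∨ (¬x1 ∧ x1)   [distribute ∧ over ∨]
≡ (x3 ∧ ¬x2) ∨ (x3 ∧ x1) ∨ (¬x1 ∧ ¬x2)   [simplify]

(x3 ∧ ¬x2) ∨ (x3 ∧ x1) ∨ (¬x1 ∧ ¬x2)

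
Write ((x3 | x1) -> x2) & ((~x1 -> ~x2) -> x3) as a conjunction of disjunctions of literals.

(~x3 | x2) & (~x1 | x2) & (~x1 | x3) & (x2 | x3)

((x3 | x1) -> x2) & ((~x1 -> ~x2) -> x3)
⇔ (~(x3 | x1) | x2) & ((~x1 -> ~x2) -> x3)   (eliminate ->)
⇔ (~(x3 | x1) | x2) & (~(~x1 -> ~x2) | x3)   (eliminate ->)
⇔ (~(x3 | x1) | x2) & (~(~~x1 | ~x2) | x3)   (eliminate ->)
⇔ ((~x3 & ~x1) | x2) & (~(~~x1 | ~x2) | x3)   (De Morgan)
⇔ ((~x3 & ~x1) | x2) & ((~~~x1 & ~~x2) | x3)   (De Morgan)
⇔ ((~x3 & ~x1) | x2) & ((~x1 & ~~x2) | x3)   (double negation)
⇔ ((~x3 & ~x1) | x2) & ((~x1 & x2) | x3)   (double negation)
⇔ (~x3 | x2) & (~x1 | x2) & (~x1 | x3) & (x2 | x3)   (distribute | over &)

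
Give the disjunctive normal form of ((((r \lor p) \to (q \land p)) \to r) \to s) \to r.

(p \land \lnot q \land \lnot s) \lor r

((((r \lor p) \to (q \land p)) \to r) \to s) \to r
≡ \lnot ((((r \lor p) \to (q \land p)) \to r) \to s) \lor r   (eliminate \to)
≡ \lnot (\lnot (((r \lor p) \to (q \land p)) \to r) \lor s) \lor r   (eliminate \to)
≡ \lnot (\lnot (\lnot ((r \lor p) \to (q \land p)) \lor r) \lor s) \lor r   (eliminate \to)
≡ \lnot (\lnot (\lnot (\lnot (r \lor p) \lor (q \land p)) \lor r) \lor s) \lor r   (eliminate \to)
≡ (\lnot \lnot (\lnot (\lnot (r \lor p) \lor (q \land p)) \lor r) \land \lnot s) \lor r   (De Morgan)
≡ ((\lnot (\lnot (r \lor p) \lor (q \land p)) \lor r) \land \lnot s) \lor r   (double negation)
≡ (((\lnot \lnot (r \lor p) \land \lnot (q \land p)) \lor r) \land \lnot s) \lor r   (De Morgan)
≡ ((((r \lor p) \land \lnot (q \land p)) \lor r) \land \lnot s) \lor r   (double negation)
≡ ((((r \lor p) \land (\lnot q \lor \lnot p)) \lor r) \land \lnot s) \lor r   (De Morgan)
≡ (r \land \lnot q \land \lnot s) \lor (r \land \lnot p \land \lnot s) \lor (p \land \lnot q \land \lnot s) \lor (p \land \lnot p \land \lnot s) \lor (r \land \lnot s) \lor r   (distribute \land over \lor)
≡ (p \land \lnot q \land \lnot s) \lor r   (simplify)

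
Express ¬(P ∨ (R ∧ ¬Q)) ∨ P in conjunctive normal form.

¬(P ∨ (R ∧ ¬Q)) ∨ P
⇔ (¬P ∧ ¬(R ∧ ¬Q)) ∨ P   [De Morgan]
⇔ (¬P ∧ (¬R ∨ ¬¬Q)) ∨ P   [De Morgan]
⇔ (¬P ∧ (¬R ∨ Q)) ∨ P   [double negation]
⇔ (¬P ∨ P) ∧ (¬R ∨ Q ∨ P)   [distribute ∨ over ∧]
⇔ ¬R ∨ Q ∨ P   [simplify]

¬R ∨ Q ∨ P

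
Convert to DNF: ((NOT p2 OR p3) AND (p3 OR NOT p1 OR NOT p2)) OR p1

NOT p2 OR p3 OR p1

((NOT p2 OR p3) AND (p3 OR NOT p1 OR NOT p2)) OR p1
= (NOT p2 AND p3) OR (NOT p2 AND NOT p1) OR (NOT p2 AND NOT p2) OR (p3 AND p3) OR (p3 AND NOT p1) OR (p3 AND NOT p2) OR p1   [distribute AND over OR]
= NOT p2 OR p3 OR p1   [simplify]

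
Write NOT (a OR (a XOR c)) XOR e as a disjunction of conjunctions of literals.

NOT (a OR (a XOR c)) XOR e
≡ (NOT (a OR (a XOR c)) AND NOT e) OR (NOT NOT (a OR (a XOR c)) AND e)   [expand XOR]
≡ (NOT (a OR (a AND NOT c) OR (NOT a AND c)) AND NOT e) OR (NOT NOT (a OR (a XOR c)) AND e)   [expand XOR]
≡ (NOT (a OR (a AND NOT c) OR (NOT a AND c)) AND NOT e) OR (NOT NOT (a OR (a AND NOT c) OR (NOT a AND c)) AND e)   [expand XOR]
≡ (NOT a AND NOT (a AND NOT c) AND NOT (NOT a AND c) AND NOT e) OR (NOT NOT (a OR (a AND NOT c) OR (NOT a AND c)) AND e)   [De Morgan]
≡ (NOT a AND (NOT a OR NOT NOT c) AND NOT (NOT a AND c) AND NOT e) OR (NOT NOT (a OR (a AND NOT c) OR (NOT a AND c)) AND e)   [De Morgan]
≡ (NOT a AND (NOT a OR c) AND NOT (NOT a AND c) AND NOT e) OR (NOT NOT (a OR (a AND NOT c) OR (NOT a AND c)) AND e)   [double negation]
≡ (NOT a AND (NOT a OR c) AND (NOT NOT a OR NOT c) AND NOT e) OR (NOT NOT (a OR (a AND NOT c) OR (NOT a AND c)) AND e)   [De Morgan]
≡ (NOT a AND (NOT a OR c) AND (a OR NOT c) AND NOT e) OR (NOT NOT (a OR (a AND NOT c) OR (NOT a AND c)) AND e)   [double negation]
≡ (NOT a AND (NOT a OR c) AND (a OR NOT c) AND NOT e) OR ((a OR (a AND NOT c) OR (NOT a AND c)) AND e)   [double negation]
≡ (NOT a AND NOT a AND a AND NOT e) OR (NOT a AND NOT a AND NOT c AND NOT e) OR (NOT a AND c AND a AND NOT e) OR (NOT a AND c AND NOT c AND NOT e) OR (a AND e) OR (a AND NOT c AND e) OR (NOT a AND c AND e)   [distribute AND over OR]
≡ (NOT a AND NOT c AND NOT e) OR (a AND e) OR (NOT a AND c AND e)   [simplify]

(NOT a AND NOT c AND NOT e) OR (a AND e) OR (NOT a AND c AND e)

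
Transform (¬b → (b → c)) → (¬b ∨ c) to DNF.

(¬b → (b → c)) → (¬b ∨ c)
= ¬(¬b → (b → c)) ∨ ¬b ∨ c   [eliminate →]
= ¬(¬¬b ∨ (b → c)) ∨ ¬b ∨ c   [eliminate →]
= ¬(¬¬b ∨ ¬b ∨ c) ∨ ¬b ∨ c   [eliminate →]
= (¬¬¬b ∧ ¬¬b ∧ ¬c) ∨ ¬b ∨ c   [De Morgan]
= (¬b ∧ ¬¬b ∧ ¬c) ∨ ¬b ∨ c   [double negation]
= (¬b ∧ b ∧ ¬c) ∨ ¬b ∨ c   [double negation]
= ¬b ∨ c   [simplify]

¬b ∨ c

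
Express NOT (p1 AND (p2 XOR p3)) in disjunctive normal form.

NOT (p1 AND (p2 XOR p3))
≡ NOT (p1 AND ((p2 AND NOT p3) OR (NOT p2 AND p3)))   (expand XOR)
≡ NOT p1 OR NOT ((p2 AND NOT p3) OR (NOT p2 AND p3))   (De Morgan)
≡ NOT p1 OR (NOT (p2 AND NOT p3) AND NOT (NOT p2 AND p3))   (De Morgan)
≡ NOT p1 OR ((NOT p2 OR NOT NOT p3) AND NOT (NOT p2 AND p3))   (De Morgan)
≡ NOT p1 OR ((NOT p2 OR p3) AND NOT (NOT p2 AND p3))   (double negation)
≡ NOT p1 OR ((NOT p2 OR p3) AND (NOT NOT p2 OR NOT p3))   (De Morgan)
≡ NOT p1 OR ((NOT p2 OR p3) AND (p2 OR NOT p3))   (double negation)
≡ NOT p1 OR (NOT p2 AND p2) OR (NOT p2 AND NOT p3) OR (p3 AND p2) OR (p3 AND NOT p3)   (distribute AND over OR)
≡ NOT p1 OR (NOT p2 AND NOT p3) OR (p3 AND p2)   (simplify)

NOT p1 OR (NOT p2 AND NOT p3) OR (p3 AND p2)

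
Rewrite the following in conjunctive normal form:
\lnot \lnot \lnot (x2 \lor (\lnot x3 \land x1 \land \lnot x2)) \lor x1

\lnot \lnot \lnot (x2 \lor (\lnot x3 \land x1 \land \lnot x2)) \lor x1
⇔ \lnot (x2 \lor (\lnot x3 \land x1 \land \lnot x2)) \lor x1   [double negation]
⇔ (\lnot x2 \land \lnot (\lnot x3 \land x1 \land \lnot x2)) \lor x1   [De Morgan]
⇔ (\lnot x2 \land (\lnot \lnot x3 \lor \lnot x1 \lor \lnot \lnot x2)) \lor x1   [De Morgan]
⇔ (\lnot x2 \land (x3 \lor \lnot x1 \lor \lnot \lnot x2)) \lor x1   [double negation]
⇔ (\lnot x2 \land (x3 \lor \lnot x1 \lor x2)) \lor x1   [double negation]
⇔ (\lnot x2 \lor x1) \land (x3 \lor \lnot x1 \lor x2 \lor x1)   [distribute \lor over \land]
⇔ \lnot x2 \lor x1   [simplify]

\lnot x2 \lor x1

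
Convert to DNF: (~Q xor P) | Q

(~Q & ~P) | Q

(~Q xor P) | Q
= (~Q & ~P) | (~~Q & P) | Q
= (~Q & ~P) | (Q & P) | Q
= (~Q & ~P) | Q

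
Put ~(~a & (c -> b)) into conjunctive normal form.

(a | c) & (a | ~b)

~(~a & (c -> b))
= ~(~a & (~c | b))
= ~~a | ~(~c | b)
= a | ~(~c | b)
= a | (~~c & ~b)
= a | (c & ~b)
= (a | c) & (a | ~b)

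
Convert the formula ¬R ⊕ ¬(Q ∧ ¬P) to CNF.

(¬R ∨ ¬Q ∨ P) ∧ (R ∨ Q) ∧ (R ∨ ¬P)

¬R ⊕ ¬(Q ∧ ¬P)
≡ (¬R ∨ ¬(Q ∧ ¬P)) ∧ ¬(¬R ∧ ¬(Q ∧ ¬P))   [expand ⊕]
≡ (¬R ∨ ¬Q ∨ ¬¬P) ∧ ¬(¬R ∧ ¬(Q ∧ ¬P))   [De Morgan]
≡ (¬R ∨ ¬Q ∨ P) ∧ ¬(¬R ∧ ¬(Q ∧ ¬P))   [double negation]
≡ (¬R ∨ ¬Q ∨ P) ∧ (¬¬R ∨ ¬¬(Q ∧ ¬P))   [De Morgan]
≡ (¬R ∨ ¬Q ∨ P) ∧ (R ∨ ¬¬(Q ∧ ¬P))   [double negation]
≡ (¬R ∨ ¬Q ∨ P) ∧ (R ∨ (Q ∧ ¬P))   [double negation]
≡ (¬R ∨ ¬Q ∨ P) ∧ (R ∨ Q) ∧ (R ∨ ¬P)   [distribute ∨ over ∧]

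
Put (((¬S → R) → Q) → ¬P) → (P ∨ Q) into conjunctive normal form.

(((¬S → R) → Q) → ¬P) → (P ∨ Q)
= ¬(((¬S → R) → Q) → ¬P) ∨ P ∨ Q   [eliminate →]
= ¬(¬((¬S → R) → Q) ∨ ¬P) ∨ P ∨ Q   [eliminate →]
= ¬(¬(¬(¬S → R) ∨ Q) ∨ ¬P) ∨ P ∨ Q   [eliminate →]
= ¬(¬(¬(¬¬S ∨ R) ∨ Q) ∨ ¬P) ∨ P ∨ Q   [eliminate →]
= (¬¬(¬(¬¬S ∨ R) ∨ Q) ∧ ¬¬P) ∨ P ∨ Q   [De Morgan]
= ((¬(¬¬S ∨ R) ∨ Q) ∧ ¬¬P) ∨ P ∨ Q   [double negation]
= (((¬¬¬S ∧ ¬R) ∨ Q) ∧ ¬¬P) ∨ P ∨ Q   [De Morgan]
= (((¬S ∧ ¬R) ∨ Q) ∧ ¬¬P) ∨ P ∨ Q   [double negation]
= (((¬S ∧ ¬R) ∨ Q) ∧ P) ∨ P ∨ Q   [double negation]
= (¬S ∨ Q ∨ P ∨ Q) ∧ (¬R ∨ Q ∨ P ∨ Q) ∧ (P ∨ P ∨ Q)   [distribute ∨ over ∧]
= P ∨ Q   [simplify]

P ∨ Q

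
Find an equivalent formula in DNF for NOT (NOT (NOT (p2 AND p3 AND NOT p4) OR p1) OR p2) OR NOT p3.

NOT (NOT (NOT (p2 AND p3 AND NOT p4) OR p1) OR p2) OR NOT p3
≡ (NOT NOT (NOT (p2 AND p3 AND NOT p4) OR p1) AND NOT p2) OR NOT p3   [De Morgan]
≡ ((NOT (p2 AND p3 AND NOT p4) OR p1) AND NOT p2) OR NOT p3   [double negation]
≡ ((NOT p2 OR NOT p3 OR NOT NOT p4 OR p1) AND NOT p2) OR NOT p3   [De Morgan]
≡ ((NOT p2 OR NOT p3 OR p4 OR p1) AND NOT p2) OR NOT p3   [double negation]
≡ (NOT p2 AND NOT p2) OR (NOT p3 AND NOT p2) OR (p4 AND NOT p2) OR (p1 AND NOT p2) OR NOT p3   [distribute AND over OR]
≡ NOT p2 OR NOT p3   [simplify]

NOT p2 OR NOT p3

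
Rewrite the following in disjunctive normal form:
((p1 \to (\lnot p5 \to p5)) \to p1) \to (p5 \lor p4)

\lnot p1 \lor p5 \lor p4

((p1 \to (\lnot p5 \to p5)) \to p1) \to (p5 \lor p4)
≡ \lnot ((p1 \to (\lnot p5 \to p5)) \to p1) \lor p5 \lor p4
≡ \lnot (\lnot (p1 \to (\lnot p5 \to p5)) \lor p1) \lor p5 \lor p4
≡ \lnot (\lnot (\lnot p1 \lor (\lnot p5 \to p5)) \lor p1) \lor p5 \lor p4
≡ \lnot (\lnot (\lnot p1 \lor \lnot \lnot p5 \lor p5) \lor p1) \lor p5 \lor p4
≡ (\lnot \lnot (\lnot p1 \lor \lnot \lnot p5 \lor p5) \land \lnot p1) \lor p5 \lor p4
≡ ((\lnot p1 \lor \lnot \lnot p5 \lor p5) \land \lnot p1) \lor p5 \lor p4
≡ ((\lnot p1 \lor p5 \lor p5) \land \lnot p1) \lor p5 \lor p4
≡ (\lnot p1 \land \lnot p1) \lor (p5 \land \lnot p1) \lor (p5 \land \lnot p1) \lor p5 \lor p4
≡ \lnot p1 \lor p5 \lor p4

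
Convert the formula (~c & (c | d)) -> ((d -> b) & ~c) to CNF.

c | ~d | b

(~c & (c | d)) -> ((d -> b) & ~c)
= ~(~c & (c | d)) | ((d -> b) & ~c)   [eliminate ->]
= ~(~c & (c | d)) | ((~d | b) & ~c)   [eliminate ->]
= ~~c | ~(c | d) | ((~d | b) & ~c)   [De Morgan]
= c | ~(c | d) | ((~d | b) & ~c)   [double negation]
= c | (~c & ~d) | ((~d | b) & ~c)   [De Morgan]
= (c | ~c | ~d | b) & (c | ~c | ~c) & (c | ~d | ~d | b) & (c | ~d | ~c)   [distribute | over &]
= c | ~d | b   [simplify]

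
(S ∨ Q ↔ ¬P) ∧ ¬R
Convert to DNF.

(S ∨ Q ↔ ¬P) ∧ ¬R
≡ (S ∨ Q → ¬P) ∧ (¬P → S ∨ Q) ∧ ¬R   (eliminate ↔)
≡ (¬(S ∨ Q) ∨ ¬P) ∧ (¬P → S ∨ Q) ∧ ¬R   (eliminate →)
≡ (¬(S ∨ Q) ∨ ¬P) ∧ (¬¬P ∨ S ∨ Q) ∧ ¬R   (eliminate →)
≡ (¬S ∧ ¬Q ∨ ¬P) ∧ (¬¬P ∨ S ∨ Q) ∧ ¬R   (De Morgan)
≡ (¬S ∧ ¬Q ∨ ¬P) ∧ (P ∨ S ∨ Q) ∧ ¬R   (double negation)
≡ ¬S ∧ ¬Q ∧ P ∧ ¬R ∨ ¬S ∧ ¬Q ∧ S ∧ ¬R ∨ ¬S ∧ ¬Q ∧ Q ∧ ¬R ∨ ¬P ∧ P ∧ ¬R ∨ ¬P ∧ S ∧ ¬R ∨ ¬P ∧ Q ∧ ¬R   (distribute ∧ over ∨)
≡ ¬S ∧ ¬Q ∧ P ∧ ¬R ∨ ¬P ∧ S ∧ ¬R ∨ ¬P ∧ Q ∧ ¬R   (simplify)

¬S ∧ ¬Q ∧ P ∧ ¬R ∨ ¬P ∧ S ∧ ¬R ∨ ¬P ∧ Q ∧ ¬R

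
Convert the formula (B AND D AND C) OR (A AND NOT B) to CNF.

(B AND D AND C) OR (A AND NOT B)
≡ (B OR A) AND (B OR NOT B) AND (D OR A) AND (D OR NOT B) AND (C OR A) AND (C OR NOT B)   [distribute OR over AND]
≡ (B OR A) AND (D OR A) AND (D OR NOT B) AND (C OR A) AND (C OR NOT B)   [simplify]

(B OR A) AND (D OR A) AND (D OR NOT B) AND (C OR A) AND (C OR NOT B)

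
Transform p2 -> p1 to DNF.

p2 -> p1
≡ ~p2 | p1   [eliminate ->]

~p2 | p1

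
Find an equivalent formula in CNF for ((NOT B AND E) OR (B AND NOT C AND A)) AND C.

(NOT B OR NOT C) AND (NOT B OR A) AND (E OR B) AND (E OR NOT C) AND (E OR A) AND C

((NOT B AND E) OR (B AND NOT C AND A)) AND C
≡ (NOT B OR B) AND (NOT B OR NOT C) AND (NOT B OR A) AND (E OR B) AND (E OR NOT C) AND (E OR A) AND C   (distribute OR over AND)
≡ (NOT B OR NOT C) AND (NOT B OR A) AND (E OR B) AND (E OR NOT C) AND (E OR A) AND C   (simplify)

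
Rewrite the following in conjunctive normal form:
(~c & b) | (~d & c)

(~c & b) | (~d & c)
≡ (~c | ~d) & (~c | c) & (b | ~d) & (b | c)   (distribute | over &)
≡ (~c | ~d) & (b | ~d) & (b | c)   (simplify)

(~c | ~d) & (b | ~d) & (b | c)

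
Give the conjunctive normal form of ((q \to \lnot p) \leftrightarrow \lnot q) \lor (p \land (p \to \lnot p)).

((q \to \lnot p) \leftrightarrow \lnot q) \lor (p \land (p \to \lnot p))
⇔ (((q \to \lnot p) \to \lnot q) \land (\lnot q \to (q \to \lnot p))) \lor (p \land (p \to \lnot p))   [eliminate \leftrightarrow]
⇔ ((\lnot (q \to \lnot p) \lor \lnot q) \land (\lnot q \to (q \to \lnot p))) \lor (p \land (p \to \lnot p))   [eliminate \to]
⇔ ((\lnot (\lnot q \lor \lnot p) \lor \lnot q) \land (\lnot q \to (q \to \lnot p))) \lor (p \land (p \to \lnot p))   [eliminate \to]
⇔ ((\lnot (\lnot q \lor \lnot p) \lor \lnot q) \land (\lnot \lnot q \lor (q \to \lnot p))) \lor (p \land (p \to \lnot p))   [eliminate \to]
⇔ ((\lnot (\lnot q \lor \lnot p) \lor \lnot q) \land (\lnot \lnot q \lor \lnot q \lor \lnot p)) \lor (p \land (p \to \lnot p))   [eliminate \to]
⇔ ((\lnot (\lnot q \lor \lnot p) \lor \lnot q) \land (\lnot \lnot q \lor \lnot q \lor \lnot p)) \lor (p \land (\lnot p \lor \lnot p))   [eliminate \to]
⇔ (((\lnot \lnot q \land \lnot \lnot p) \lor \lnot q) \land (\lnot \lnot q \lor \lnot q \lor \lnot p)) \lor (p \land (\lnot p \lor \lnot p))   [De Morgan]
⇔ (((q \land \lnot \lnot p) \lor \lnot q) \land (\lnot \lnot q \lor \lnot q \lor \lnot p)) \lor (p \land (\lnot p \lor \lnot p))   [double negation]
⇔ (((q \land p) \lor \lnot q) \land (\lnot \lnot q \lor \lnot q \lor \lnot p)) \lor (p \land (\lnot p \lor \lnot p))   [double negation]
⇔ (((q \land p) \lor \lnot q) \land (q \lor \lnot q \lor \lnot p)) \lor (p \land (\lnot p \lor \lnot p))   [double negation]
⇔ (q \lor \lnot q \lor p) \land (q \lor \lnot q \lor \lnot p \lor \lnot p) \land (p \lor \lnot q \lor p) \land (p \lor \lnot q \lor \lnot p \lor \lnot p) \land (q \lor \lnot q \lor \lnot p \lor p) \land (q \lor \lnot q \lor \lnot p \lor \lnot p \lor \lnot p)   [distribute \lor over \land]
⇔ p \lor \lnot q   [simplify]

p \lor \lnot q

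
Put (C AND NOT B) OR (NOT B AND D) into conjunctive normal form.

(C AND NOT B) OR (NOT B AND D)
≡ (C OR NOT B) AND (C OR D) AND (NOT B OR NOT B) AND (NOT B OR D)   — distribute OR over AND
≡ (C OR D) AND NOT B   — simplify

(C OR D) AND NOT B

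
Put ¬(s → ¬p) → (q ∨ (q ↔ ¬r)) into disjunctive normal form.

¬s ∨ ¬p ∨ q ∨ (¬q ∧ r)

¬(s → ¬p) → (q ∨ (q ↔ ¬r))
⇔ ¬¬(s → ¬p) ∨ q ∨ (q ↔ ¬r)   [eliminate →]
⇔ ¬¬(¬s ∨ ¬p) ∨ q ∨ (q ↔ ¬r)   [eliminate →]
⇔ ¬¬(¬s ∨ ¬p) ∨ q ∨ ((q → ¬r) ∧ (¬r → q))   [eliminate ↔]
⇔ ¬¬(¬s ∨ ¬p) ∨ q ∨ ((¬q ∨ ¬r) ∧ (¬r → q))   [eliminate →]
⇔ ¬¬(¬s ∨ ¬p) ∨ q ∨ ((¬q ∨ ¬r) ∧ (¬¬r ∨ q))   [eliminate →]
⇔ ¬s ∨ ¬p ∨ q ∨ ((¬q ∨ ¬r) ∧ (¬¬r ∨ q))   [double negation]
⇔ ¬s ∨ ¬p ∨ q ∨ ((¬q ∨ ¬r) ∧ (r ∨ q))   [double negation]
⇔ ¬s ∨ ¬p ∨ q ∨ (¬q ∧ r) ∨ (¬q ∧ q) ∨ (¬r ∧ r) ∨ (¬r ∧ q)   [distribute ∧ over ∨]
⇔ ¬s ∨ ¬p ∨ q ∨ (¬q ∧ r)   [simplify]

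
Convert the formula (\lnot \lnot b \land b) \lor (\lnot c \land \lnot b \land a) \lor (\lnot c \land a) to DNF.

b \lor (\lnot c \land a)

(\lnot \lnot b \land b) \lor (\lnot c \land \lnot b \land a) \lor (\lnot c \land a)
= (b \land b) \lor (\lnot c \land \lnot b \land a) \lor (\lnot c \land a)   — double negation
= b \lor (\lnot c \land a)   — simplify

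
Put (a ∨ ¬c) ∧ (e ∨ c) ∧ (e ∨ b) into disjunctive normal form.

(a ∧ e) ∨ (a ∧ c ∧ b) ∨ (¬c ∧ e)

(a ∨ ¬c) ∧ (e ∨ c) ∧ (e ∨ b)
≡ (a ∧ e ∧ e) ∨ (a ∧ e ∧ b) ∨ (a ∧ c ∧ e) ∨ (a ∧ c ∧ b) ∨ (¬c ∧ e ∧ e) ∨ (¬c ∧ e ∧ b) ∨ (¬c ∧ c ∧ e) ∨ (¬c ∧ c ∧ b)   [distribute ∧ over ∨]
≡ (a ∧ e) ∨ (a ∧ c ∧ b) ∨ (¬c ∧ e)   [simplify]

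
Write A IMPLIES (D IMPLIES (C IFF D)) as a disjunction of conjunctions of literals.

A IMPLIES (D IMPLIES (C IFF D))
≡ NOT A OR (D IMPLIES (C IFF D))   [eliminate IMPLIES]
≡ NOT A OR NOT D OR (C IFF D)   [eliminate IMPLIES]
≡ NOT A OR NOT D OR ((C IMPLIES D) AND (D IMPLIES C))   [eliminate IFF]
≡ NOT A OR NOT D OR ((NOT C OR D) AND (D IMPLIES C))   [eliminate IMPLIES]
≡ NOT A OR NOT D OR ((NOT C OR D) AND (NOT D OR C))   [eliminate IMPLIES]
≡ NOT A OR NOT D OR (NOT C AND NOT D) OR (NOT C AND C) OR (D AND NOT D) OR (D AND C)   [distribute AND over OR]
≡ NOT A OR NOT D OR (D AND C)   [simplify]

NOT A OR NOT D OR (D AND C)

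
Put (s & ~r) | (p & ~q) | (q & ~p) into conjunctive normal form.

(s | p | q) & (s | ~q | ~p) & (~r | p | q) & (~r | ~q | ~p)

(s & ~r) | (p & ~q) | (q & ~p)
⇔ (s | p | q) & (s | p | ~p) & (s | ~q | q) & (s | ~q | ~p) & (~r | p | q) & (~r | p | ~p) & (~r | ~q | q) & (~r | ~q | ~p)   (distribute | over &)
⇔ (s | p | q) & (s | ~q | ~p) & (~r | p | q) & (~r | ~q | ~p)   (simplify)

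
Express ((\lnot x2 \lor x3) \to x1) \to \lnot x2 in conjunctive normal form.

(\lnot x2 \lor x3) \land (\lnot x1 \lor \lnot x2)

((\lnot x2 \lor x3) \to x1) \to \lnot x2
≡ \lnot ((\lnot x2 \lor x3) \to x1) \lor \lnot x2   [eliminate \to]
≡ \lnot (\lnot (\lnot x2 \lor x3) \lor x1) \lor \lnot x2   [eliminate \to]
≡ (\lnot \lnot (\lnot x2 \lor x3) \land \lnot x1) \lor \lnot x2   [De Morgan]
≡ ((\lnot x2 \lor x3) \land \lnot x1) \lor \lnot x2   [double negation]
≡ (\lnot x2 \lor x3 \lor \lnot x2) \land (\lnot x1 \lor \lnot x2)   [distribute \lor over \land]
≡ (\lnot x2 \lor x3) \land (\lnot x1 \lor \lnot x2)   [simplify]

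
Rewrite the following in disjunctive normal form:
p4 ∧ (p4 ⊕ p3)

p4 ∧ (p4 ⊕ p3)
= p4 ∧ (p4 ∧ ¬p3 ∨ ¬p4 ∧ p3)   [expand ⊕]
= p4 ∧ p4 ∧ ¬p3 ∨ p4 ∧ ¬p4 ∧ p3   [distribute ∧ over ∨]
= p4 ∧ ¬p3   [simplify]

p4 ∧ ¬p3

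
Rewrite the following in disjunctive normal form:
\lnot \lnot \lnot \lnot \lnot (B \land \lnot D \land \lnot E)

\lnot \lnot \lnot \lnot \lnot (B \land \lnot D \land \lnot E)
≡ \lnot \lnot \lnot (B \land \lnot D \land \lnot E)   [double negation]
≡ \lnot (B \land \lnot D \land \lnot E)   [double negation]
≡ \lnot B \lor \lnot \lnot D \lor \lnot \lnot E   [De Morgan]
≡ \lnot B \lor D \lor \lnot \lnot E   [double negation]
≡ \lnot B \lor D \lor E   [double negation]

\lnot B \lor D \lor E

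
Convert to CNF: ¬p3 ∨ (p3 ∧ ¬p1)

¬p3 ∨ ¬p1

¬p3 ∨ (p3 ∧ ¬p1)
≡ (¬p3 ∨ p3) ∧ (¬p3 ∨ ¬p1)   (distribute ∨ over ∧)
≡ ¬p3 ∨ ¬p1   (simplify)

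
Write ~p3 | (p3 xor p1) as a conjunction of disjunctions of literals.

~p3 | (p3 xor p1)
≡ ~p3 | ((p3 | p1) & ~(p3 & p1))   [expand xor]
≡ ~p3 | ((p3 | p1) & (~p3 | ~p1))   [De Morgan]
≡ (~p3 | p3 | p1) & (~p3 | ~p3 | ~p1)   [distribute | over &]
≡ ~p3 | ~p1   [simplify]

~p3 | ~p1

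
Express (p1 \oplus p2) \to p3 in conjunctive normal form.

(\lnot p1 \lor p2 \lor p3) \land (\lnot p2 \lor p1 \lor p3)

(p1 \oplus p2) \to p3
≡ \lnot (p1 \oplus p2) \lor p3   [eliminate \to]
≡ \lnot ((p1 \lor p2) \land \lnot (p1 \land p2)) \lor p3   [expand \oplus]
≡ \lnot (p1 \lor p2) \lor \lnot \lnot (p1 \land p2) \lor p3   [De Morgan]
≡ (\lnot p1 \land \lnot p2) \lor \lnot \lnot (p1 \land p2) \lor p3   [De Morgan]
≡ (\lnot p1 \land \lnot p2) \lor (p1 \land p2) \lor p3   [double negation]
≡ (\lnot p1 \lor p1 \lor p3) \land (\lnot p1 \lor p2 \lor p3) \land (\lnot p2 \lor p1 \lor p3) \land (\lnot p2 \lor p2 \lor p3)   [distribute \lor over \land]
≡ (\lnot p1 \lor p2 \lor p3) \land (\lnot p2 \lor p1 \lor p3)   [simplify]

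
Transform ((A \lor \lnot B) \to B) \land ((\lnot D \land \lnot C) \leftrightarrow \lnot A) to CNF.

B \land (D \lor C \lor \lnot A) \land (A \lor \lnot D) \land (A \lor \lnot C)

((A \lor \lnot B) \to B) \land ((\lnot D \land \lnot C) \leftrightarrow \lnot A)
≡ (\lnot (A \lor \lnot B) \lor B) \land ((\lnot D \land \lnot C) \leftrightarrow \lnot A)   [eliminate \to]
≡ (\lnot (A \lor \lnot B) \lor B) \land ((\lnot D \land \lnot C) \to \lnot A) \land (\lnot A \to (\lnot D \land \lnot C))   [eliminate \leftrightarrow]
≡ (\lnot (A \lor \lnot B) \lor B) \land (\lnot (\lnot D \land \lnot C) \lor \lnot A) \land (\lnot A \to (\lnot D \land \lnot C))   [eliminate \to]
≡ (\lnot (A \lor \lnot B) \lor B) \land (\lnot (\lnot D \land \lnot C) \lor \lnot A) \land (\lnot \lnot A \lor (\lnot D \land \lnot C))   [eliminate \to]
≡ ((\lnot A \land \lnot \lnot B) \lor B) \land (\lnot (\lnot D \land \lnot C) \lor \lnot A) \land (\lnot \lnot A \lor (\lnot D \land \lnot C))   [De Morgan]
≡ ((\lnot A \land B) \lor B) \land (\lnot (\lnot D \land \lnot C) \lor \lnot A) \land (\lnot \lnot A \lor (\lnot D \land \lnot C))   [double negation]
≡ ((\lnot A \land B) \lor B) \land (\lnot \lnot D \lor \lnot \lnot C \lor \lnot A) \land (\lnot \lnot A \lor (\lnot D \land \lnot C))   [De Morgan]
≡ ((\lnot A \land B) \lor B) \land (D \lor \lnot \lnot C \lor \lnot A) \land (\lnot \lnot A \lor (\lnot D \land \lnot C))   [double negation]
≡ ((\lnot A \land B) \lor B) \land (D \lor C \lor \lnot A) \land (\lnot \lnot A \lor (\lnot D \land \lnot C))   [double negation]
≡ ((\lnot A \land B) \lor B) \land (D \lor C \lor \lnot A) \land (A \lor (\lnot D \land \lnot C))   [double negation]
≡ (\lnot A \lor B) \land (B \lor B) \land (D \lor C \lor \lnot A) \land (A \lor \lnot D) \land (A \lor \lnot C)   [distribute \lor over \land]
≡ B \land (D \lor C \lor \lnot A) \land (A \lor \lnot D) \land (A \lor \lnot C)   [simplify]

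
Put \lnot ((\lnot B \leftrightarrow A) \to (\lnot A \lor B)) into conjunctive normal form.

\lnot ((\lnot B \leftrightarrow A) \to (\lnot A \lor B))
≡ \lnot (\lnot (\lnot B \leftrightarrow A) \lor \lnot A \lor B)   [eliminate \to]
≡ \lnot (\lnot ((\lnot B \to A) \land (A \to \lnot B)) \lor \lnot A \lor B)   [eliminate \leftrightarrow]
≡ \lnot (\lnot ((\lnot \lnot B \lor A) \land (A \to \lnot B)) \lor \lnot A \lor B)   [eliminate \to]
≡ \lnot (\lnot ((\lnot \lnot B \lor A) \land (\lnot A \lor \lnot B)) \lor \lnot A \lor B)   [eliminate \to]
≡ \lnot \lnot ((\lnot \lnot B \lor A) \land (\lnot A \lor \lnot B)) \land \lnot \lnot A \land \lnot B   [De Morgan]
≡ (\lnot \lnot B \lor A) \land (\lnot A \lor \lnot B) \land \lnot \lnot A \land \lnot B   [double negation]
≡ (B \lor A) \land (\lnot A \lor \lnot B) \land \lnot \lnot A \land \lnot B   [double negation]
≡ (B \lor A) \land (\lnot A \lor \lnot B) \land A \land \lnot B   [double negation]
≡ A \land \lnot B   [simplify]

A \land \lnot B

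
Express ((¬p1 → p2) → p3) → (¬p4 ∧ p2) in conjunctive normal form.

((¬p1 → p2) → p3) → (¬p4 ∧ p2)
= ¬((¬p1 → p2) → p3) ∨ (¬p4 ∧ p2)   [eliminate →]
= ¬(¬(¬p1 → p2) ∨ p3) ∨ (¬p4 ∧ p2)   [eliminate →]
= ¬(¬(¬¬p1 ∨ p2) ∨ p3) ∨ (¬p4 ∧ p2)   [eliminate →]
= (¬¬(¬¬p1 ∨ p2) ∧ ¬p3) ∨ (¬p4 ∧ p2)   [De Morgan]
= ((¬¬p1 ∨ p2) ∧ ¬p3) ∨ (¬p4 ∧ p2)   [double negation]
= ((p1 ∨ p2) ∧ ¬p3) ∨ (¬p4 ∧ p2)   [double negation]
= (p1 ∨ p2 ∨ ¬p4) ∧ (p1 ∨ p2 ∨ p2) ∧ (¬p3 ∨ ¬p4) ∧ (¬p3 ∨ p2)   [distribute ∨ over ∧]
= (p1 ∨ p2) ∧ (¬p3 ∨ ¬p4) ∧ (¬p3 ∨ p2)   [simplify]

(p1 ∨ p2) ∧ (¬p3 ∨ ¬p4) ∧ (¬p3 ∨ p2)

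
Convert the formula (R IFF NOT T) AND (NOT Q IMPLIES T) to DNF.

(R IFF NOT T) AND (NOT Q IMPLIES T)
≡ (R IMPLIES NOT T) AND (NOT T IMPLIES R) AND (NOT Q IMPLIES T)   (eliminate IFF)
≡ (NOT R OR NOT T) AND (NOT T IMPLIES R) AND (NOT Q IMPLIES T)   (eliminate IMPLIES)
≡ (NOT R OR NOT T) AND (NOT NOT T OR R) AND (NOT Q IMPLIES T)   (eliminate IMPLIES)
≡ (NOT R OR NOT T) AND (NOT NOT T OR R) AND (NOT NOT Q OR T)   (eliminate IMPLIES)
≡ (NOT R OR NOT T) AND (T OR R) AND (NOT NOT Q OR T)   (double negation)
≡ (NOT R OR NOT T) AND (T OR R) AND (Q OR T)   (double negation)
≡ (NOT R AND T AND Q) OR (NOT R AND T AND T) OR (NOT R AND R AND Q) OR (NOT R AND R AND T) OR (NOT T AND T AND Q) OR (NOT T AND T AND T) OR (NOT T AND R AND Q) OR (NOT T AND R AND T)   (distribute AND over OR)
≡ (NOT R AND T) OR (NOT T AND R AND Q)   (simplify)

(NOT R AND T) OR (NOT T AND R AND Q)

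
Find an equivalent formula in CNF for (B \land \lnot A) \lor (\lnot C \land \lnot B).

(B \lor \lnot C) \land (\lnot A \lor \lnot C) \land (\lnot A \lor \lnot B)

(B \land \lnot A) \lor (\lnot C \land \lnot B)
≡ (B \lor \lnot C) \land (B \lor \lnot B) \land (\lnot A \lor \lnot C) \land (\lnot A \lor \lnot B)   (distribute \lor over \land)
≡ (B \lor \lnot C) \land (\lnot A \lor \lnot C) \land (\lnot A \lor \lnot B)   (simplify)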